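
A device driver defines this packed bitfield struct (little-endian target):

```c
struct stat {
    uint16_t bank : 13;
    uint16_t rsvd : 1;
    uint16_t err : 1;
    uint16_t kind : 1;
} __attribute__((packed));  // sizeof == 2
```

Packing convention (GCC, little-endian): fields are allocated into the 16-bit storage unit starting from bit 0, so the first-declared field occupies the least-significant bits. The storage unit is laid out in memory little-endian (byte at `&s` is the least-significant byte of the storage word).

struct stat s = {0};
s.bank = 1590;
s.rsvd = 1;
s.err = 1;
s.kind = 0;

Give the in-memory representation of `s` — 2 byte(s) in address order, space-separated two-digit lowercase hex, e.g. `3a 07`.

[0+:13] bank=1590 & 0x1fff = 0x636; word=0x0636
[13+:1] rsvd=1 & 0x1 = 0x1; word=0x2636
[14+:1] err=1 & 0x1 = 0x1; word=0x6636
[15+:1] kind=0 & 0x1 = 0x0; word=0x6636
word = 0x6636 → little-endian bytes:
  [0]=0x36  [1]=0x66

36 66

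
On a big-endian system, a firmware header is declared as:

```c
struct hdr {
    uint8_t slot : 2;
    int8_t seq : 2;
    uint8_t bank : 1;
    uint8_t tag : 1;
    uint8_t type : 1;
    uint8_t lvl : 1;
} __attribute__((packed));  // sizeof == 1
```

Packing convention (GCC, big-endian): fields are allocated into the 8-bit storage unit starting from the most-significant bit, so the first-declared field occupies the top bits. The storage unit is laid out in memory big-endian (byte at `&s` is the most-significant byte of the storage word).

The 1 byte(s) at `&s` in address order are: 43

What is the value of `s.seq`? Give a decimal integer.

[0]=0x43 (big-endian) → word 0x43
slot [6+:2] = (word>>6) & 0x3 = 1
seq [4+:2] = (word>>4) & 0x3 = 0  ←
bank [3+:1] = (word>>3) & 0x1 = 0
tag [2+:1] = (word>>2) & 0x1 = 0
type [1+:1] = (word>>1) & 0x1 = 1
lvl [0+:1] = (word>>0) & 0x1 = 1
seq signed 2b, MSB=0: value = 0

0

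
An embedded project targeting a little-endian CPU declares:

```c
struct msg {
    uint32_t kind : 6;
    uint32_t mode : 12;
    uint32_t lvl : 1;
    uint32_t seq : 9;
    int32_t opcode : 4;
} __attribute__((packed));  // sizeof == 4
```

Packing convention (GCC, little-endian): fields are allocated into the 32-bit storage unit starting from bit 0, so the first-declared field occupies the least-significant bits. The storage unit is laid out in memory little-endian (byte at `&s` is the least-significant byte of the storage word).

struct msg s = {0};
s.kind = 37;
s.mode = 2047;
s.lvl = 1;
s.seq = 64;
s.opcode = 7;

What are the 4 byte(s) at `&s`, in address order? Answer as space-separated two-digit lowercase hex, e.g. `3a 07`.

kind (6b) val=37 bits=0x25 at bit 0: 0x00000025
mode (12b) val=2047 bits=0x7ff at bit 6: 0x0001ffe5
lvl (1b) val=1 bits=0x1 at bit 18: 0x0005ffe5
seq (9b) val=64 bits=0x40 at bit 19: 0x0205ffe5
opcode (4b) val=7 bits=0x7 at bit 28: 0x7205ffe5
word = 0x7205ffe5 → little-endian bytes:
  [0]=0xe5  [1]=0xff  [2]=0x05  [3]=0x72

e5 ff 05 72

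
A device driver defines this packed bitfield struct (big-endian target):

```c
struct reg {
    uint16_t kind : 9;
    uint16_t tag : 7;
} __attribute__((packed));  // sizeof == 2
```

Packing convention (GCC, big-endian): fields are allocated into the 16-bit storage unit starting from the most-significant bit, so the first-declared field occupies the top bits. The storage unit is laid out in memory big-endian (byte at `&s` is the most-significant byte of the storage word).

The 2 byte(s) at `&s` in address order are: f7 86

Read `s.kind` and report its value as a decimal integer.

495

[0]=0xf7 [1]=0x86 (big-endian) → word 0xf786
kind:9 @ bit 7 → (0xf786>>7)&0x1ff = 0x1ef  ←
tag:7 @ bit 0 → (0xf786>>0)&0x7f = 0x6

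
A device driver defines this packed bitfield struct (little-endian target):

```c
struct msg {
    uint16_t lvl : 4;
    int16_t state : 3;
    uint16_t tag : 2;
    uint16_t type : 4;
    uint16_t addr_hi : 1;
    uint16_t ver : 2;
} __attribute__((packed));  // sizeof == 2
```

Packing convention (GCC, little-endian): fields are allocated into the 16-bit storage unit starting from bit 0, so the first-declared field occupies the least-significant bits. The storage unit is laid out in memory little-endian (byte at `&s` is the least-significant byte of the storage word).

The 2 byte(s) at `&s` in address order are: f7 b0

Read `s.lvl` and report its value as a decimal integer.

[0]=0xf7 [1]=0xb0 (little-endian) → word 0xb0f7
lvl [0+:4] = (word>>0) & 0xf = 7  ←
state [4+:3] = (word>>4) & 0x7 = 7
tag [7+:2] = (word>>7) & 0x3 = 1
type [9+:4] = (word>>9) & 0xf = 8
addr_hi [13+:1] = (word>>13) & 0x1 = 1
ver [14+:2] = (word>>14) & 0x3 = 2

7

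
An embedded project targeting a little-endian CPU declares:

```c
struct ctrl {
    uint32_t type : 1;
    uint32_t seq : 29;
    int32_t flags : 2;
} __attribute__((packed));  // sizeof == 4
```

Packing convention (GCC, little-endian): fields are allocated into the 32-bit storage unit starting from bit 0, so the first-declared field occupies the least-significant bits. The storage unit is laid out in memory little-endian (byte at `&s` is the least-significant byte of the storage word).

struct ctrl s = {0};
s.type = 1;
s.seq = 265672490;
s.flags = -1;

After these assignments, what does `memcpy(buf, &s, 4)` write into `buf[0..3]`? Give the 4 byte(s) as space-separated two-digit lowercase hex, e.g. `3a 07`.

[0+:1] type=1 & 0x1 = 0x1; word=0x00000001
[1+:29] seq=265672490 & 0x1fffffff = 0xfd5d72a; word=0x1fabae55
[30+:2] flags=-1 & 0x3 = 0x3; word=0xdfabae55
word = 0xdfabae55 → little-endian bytes:
  [0]=0x55  [1]=0xae  [2]=0xab  [3]=0xdf

55 ae ab df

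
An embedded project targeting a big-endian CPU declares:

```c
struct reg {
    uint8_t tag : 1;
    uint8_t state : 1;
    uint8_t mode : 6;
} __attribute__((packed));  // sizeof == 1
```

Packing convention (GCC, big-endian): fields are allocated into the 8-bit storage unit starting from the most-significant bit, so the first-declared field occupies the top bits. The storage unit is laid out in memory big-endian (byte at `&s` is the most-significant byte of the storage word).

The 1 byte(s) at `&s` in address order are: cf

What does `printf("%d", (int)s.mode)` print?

[0]=0xcf (big-endian) → word 0xcf
tag [7+:1] = (word>>7) & 0x1 = 1
state [6+:1] = (word>>6) & 0x1 = 1
mode [0+:6] = (word>>0) & 0x3f = 15  ←

15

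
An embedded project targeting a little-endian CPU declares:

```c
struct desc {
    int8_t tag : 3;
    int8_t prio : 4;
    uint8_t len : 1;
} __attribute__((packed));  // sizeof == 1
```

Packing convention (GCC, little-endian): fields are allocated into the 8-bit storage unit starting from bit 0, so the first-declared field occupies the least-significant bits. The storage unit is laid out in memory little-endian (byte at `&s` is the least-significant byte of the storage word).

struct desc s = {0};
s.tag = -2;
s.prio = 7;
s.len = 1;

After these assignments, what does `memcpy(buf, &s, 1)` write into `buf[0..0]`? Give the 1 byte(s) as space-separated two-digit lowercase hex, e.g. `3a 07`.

tag (3b) val=-2 bits=0x6 at bit 0: 0x06
prio (4b) val=7 bits=0x7 at bit 3: 0x3e
len (1b) val=1 bits=0x1 at bit 7: 0xbe
word = 0xbe → little-endian bytes:
  [0]=0xbe

be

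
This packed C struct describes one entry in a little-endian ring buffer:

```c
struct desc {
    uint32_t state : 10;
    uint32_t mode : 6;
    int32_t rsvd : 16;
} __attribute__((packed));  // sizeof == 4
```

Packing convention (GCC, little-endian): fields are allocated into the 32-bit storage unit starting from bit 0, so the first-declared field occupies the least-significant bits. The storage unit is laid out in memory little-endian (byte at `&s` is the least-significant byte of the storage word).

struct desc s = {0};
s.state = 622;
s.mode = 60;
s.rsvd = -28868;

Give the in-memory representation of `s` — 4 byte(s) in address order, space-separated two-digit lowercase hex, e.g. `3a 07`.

6e f2 3c 8f

state:10 = 622 → 0x26e << 0 → word 0x0000026e
mode:6 = 60 → 0x3c << 10 → word 0x0000f26e
rsvd:16 = -28868 → 0x8f3c << 16 → word 0x8f3cf26e
word = 0x8f3cf26e → little-endian bytes:
  [0]=0x6e  [1]=0xf2  [2]=0x3c  [3]=0x8f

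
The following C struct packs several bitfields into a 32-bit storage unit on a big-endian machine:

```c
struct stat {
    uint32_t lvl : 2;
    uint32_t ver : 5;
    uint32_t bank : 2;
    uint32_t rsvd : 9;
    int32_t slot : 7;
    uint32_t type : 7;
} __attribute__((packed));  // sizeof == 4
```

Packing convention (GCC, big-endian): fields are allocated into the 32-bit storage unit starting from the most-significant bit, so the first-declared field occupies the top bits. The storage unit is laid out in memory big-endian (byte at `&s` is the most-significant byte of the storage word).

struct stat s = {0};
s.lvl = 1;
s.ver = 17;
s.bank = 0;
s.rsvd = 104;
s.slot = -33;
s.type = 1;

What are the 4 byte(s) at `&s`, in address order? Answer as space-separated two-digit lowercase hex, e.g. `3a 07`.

lvl (2b) val=1 bits=0x1 at bit 30: 0x40000000
ver (5b) val=17 bits=0x11 at bit 25: 0x62000000
bank (2b) val=0 bits=0x0 at bit 23: 0x62000000
rsvd (9b) val=104 bits=0x68 at bit 14: 0x621a0000
slot (7b) val=-33 bits=0x5f at bit 7: 0x621a2f80
type (7b) val=1 bits=0x1 at bit 0: 0x621a2f81
word = 0x621a2f81 → big-endian bytes:
  [0]=0x62  [1]=0x1a  [2]=0x2f  [3]=0x81

62 1a 2f 81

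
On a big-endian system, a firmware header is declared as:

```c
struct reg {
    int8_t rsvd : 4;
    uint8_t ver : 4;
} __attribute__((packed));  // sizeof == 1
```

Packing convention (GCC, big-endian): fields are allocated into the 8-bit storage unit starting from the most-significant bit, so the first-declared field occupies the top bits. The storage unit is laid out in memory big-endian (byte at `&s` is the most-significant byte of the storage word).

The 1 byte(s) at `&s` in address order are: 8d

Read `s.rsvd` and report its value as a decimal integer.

-8

[0]=0x8d (big-endian) → word 0x8d
rsvd [4+:4] = (word>>4) & 0xf = 8  ←
ver [0+:4] = (word>>0) & 0xf = 13
rsvd signed 4b, MSB=1: 8 - 16 = -8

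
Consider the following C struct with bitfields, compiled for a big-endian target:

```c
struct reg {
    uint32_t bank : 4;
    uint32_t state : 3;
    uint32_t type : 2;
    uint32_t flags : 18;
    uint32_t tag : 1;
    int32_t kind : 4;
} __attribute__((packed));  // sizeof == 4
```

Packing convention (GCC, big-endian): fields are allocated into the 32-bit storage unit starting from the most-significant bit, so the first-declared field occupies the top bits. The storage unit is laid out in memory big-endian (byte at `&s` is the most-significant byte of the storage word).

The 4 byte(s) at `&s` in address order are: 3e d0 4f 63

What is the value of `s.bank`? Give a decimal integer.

3

[0]=0x3e [1]=0xd0 [2]=0x4f [3]=0x63 (big-endian) → word 0x3ed04f63
bank:4 @ bit 28 → (0x3ed04f63>>28)&0xf = 0x3  ←
state:3 @ bit 25 → (0x3ed04f63>>25)&0x7 = 0x7
type:2 @ bit 23 → (0x3ed04f63>>23)&0x3 = 0x1
flags:18 @ bit 5 → (0x3ed04f63>>5)&0x3ffff = 0x2827b
tag:1 @ bit 4 → (0x3ed04f63>>4)&0x1 = 0x0
kind:4 @ bit 0 → (0x3ed04f63>>0)&0xf = 0x3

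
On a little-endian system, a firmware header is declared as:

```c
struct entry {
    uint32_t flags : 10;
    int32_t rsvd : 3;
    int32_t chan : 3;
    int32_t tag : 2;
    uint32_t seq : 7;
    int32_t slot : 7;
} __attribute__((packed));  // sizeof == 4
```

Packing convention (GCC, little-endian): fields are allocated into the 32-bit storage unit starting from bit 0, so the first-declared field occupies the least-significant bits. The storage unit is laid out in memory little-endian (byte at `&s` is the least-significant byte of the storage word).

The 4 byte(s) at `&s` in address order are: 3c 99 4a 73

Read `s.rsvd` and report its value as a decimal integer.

-2

[0]=0x3c [1]=0x99 [2]=0x4a [3]=0x73 (little-endian) → word 0x734a993c
flags:10 @ bit 0 → (0x734a993c>>0)&0x3ff = 0x13c
rsvd:3 @ bit 10 → (0x734a993c>>10)&0x7 = 0x6  ←
chan:3 @ bit 13 → (0x734a993c>>13)&0x7 = 0x4
tag:2 @ bit 16 → (0x734a993c>>16)&0x3 = 0x2
seq:7 @ bit 18 → (0x734a993c>>18)&0x7f = 0x52
slot:7 @ bit 25 → (0x734a993c>>25)&0x7f = 0x39
rsvd signed 3b, MSB=1: 6 - 8 = -2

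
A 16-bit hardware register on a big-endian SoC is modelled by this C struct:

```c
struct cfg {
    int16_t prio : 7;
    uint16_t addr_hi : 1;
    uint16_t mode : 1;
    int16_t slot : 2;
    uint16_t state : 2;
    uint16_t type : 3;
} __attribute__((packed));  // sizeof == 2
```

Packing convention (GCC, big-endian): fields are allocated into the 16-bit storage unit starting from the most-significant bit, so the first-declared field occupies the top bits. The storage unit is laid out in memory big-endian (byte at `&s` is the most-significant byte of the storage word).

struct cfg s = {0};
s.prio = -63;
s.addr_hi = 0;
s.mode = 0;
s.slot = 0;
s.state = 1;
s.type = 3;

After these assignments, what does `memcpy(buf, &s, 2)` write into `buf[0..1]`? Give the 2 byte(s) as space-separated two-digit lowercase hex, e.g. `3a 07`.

82 0b

prio (7b) val=-63 bits=0x41 at bit 9: 0x8200
addr_hi (1b) val=0 bits=0x0 at bit 8: 0x8200
mode (1b) val=0 bits=0x0 at bit 7: 0x8200
slot (2b) val=0 bits=0x0 at bit 5: 0x8200
state (2b) val=1 bits=0x1 at bit 3: 0x8208
type (3b) val=3 bits=0x3 at bit 0: 0x820b
word = 0x820b → big-endian bytes:
  [0]=0x82  [1]=0x0b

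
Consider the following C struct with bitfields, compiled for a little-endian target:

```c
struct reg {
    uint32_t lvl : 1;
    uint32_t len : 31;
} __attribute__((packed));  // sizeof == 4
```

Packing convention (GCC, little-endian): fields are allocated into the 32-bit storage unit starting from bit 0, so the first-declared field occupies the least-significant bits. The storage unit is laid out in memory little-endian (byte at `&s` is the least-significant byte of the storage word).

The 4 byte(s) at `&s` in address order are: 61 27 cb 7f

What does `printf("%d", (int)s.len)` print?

1072010160

[0]=0x61 [1]=0x27 [2]=0xcb [3]=0x7f (little-endian) → word 0x7fcb2761
lvl:1 @ bit 0 → (0x7fcb2761>>0)&0x1 = 0x1
len:31 @ bit 1 → (0x7fcb2761>>1)&0x7fffffff = 0x3fe593b0  ←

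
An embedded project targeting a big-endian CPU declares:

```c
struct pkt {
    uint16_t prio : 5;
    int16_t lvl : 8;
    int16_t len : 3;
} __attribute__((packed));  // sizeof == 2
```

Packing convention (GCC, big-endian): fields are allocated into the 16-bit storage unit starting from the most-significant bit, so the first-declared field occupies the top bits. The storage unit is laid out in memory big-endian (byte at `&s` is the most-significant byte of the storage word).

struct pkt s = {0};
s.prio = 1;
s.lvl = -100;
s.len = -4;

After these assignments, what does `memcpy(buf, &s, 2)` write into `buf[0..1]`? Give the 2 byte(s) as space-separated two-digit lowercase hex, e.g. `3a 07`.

prio (5b) val=1 bits=0x1 at bit 11: 0x0800
lvl (8b) val=-100 bits=0x9c at bit 3: 0x0ce0
len (3b) val=-4 bits=0x4 at bit 0: 0x0ce4
word = 0x0ce4 → big-endian bytes:
  [0]=0x0c  [1]=0xe4

0c e4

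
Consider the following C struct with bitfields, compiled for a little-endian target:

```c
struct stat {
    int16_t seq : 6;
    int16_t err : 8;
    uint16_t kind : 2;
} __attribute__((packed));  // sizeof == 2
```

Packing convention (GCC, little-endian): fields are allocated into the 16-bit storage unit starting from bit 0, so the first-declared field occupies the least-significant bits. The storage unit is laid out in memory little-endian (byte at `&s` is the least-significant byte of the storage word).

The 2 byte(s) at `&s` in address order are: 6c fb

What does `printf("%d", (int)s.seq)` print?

-20

[0]=0x6c [1]=0xfb (little-endian) → word 0xfb6c
seq [0+:6] = (word>>0) & 0x3f = 44  ←
err [6+:8] = (word>>6) & 0xff = 237
kind [14+:2] = (word>>14) & 0x3 = 3
seq signed 6b, MSB=1: 44 - 64 = -20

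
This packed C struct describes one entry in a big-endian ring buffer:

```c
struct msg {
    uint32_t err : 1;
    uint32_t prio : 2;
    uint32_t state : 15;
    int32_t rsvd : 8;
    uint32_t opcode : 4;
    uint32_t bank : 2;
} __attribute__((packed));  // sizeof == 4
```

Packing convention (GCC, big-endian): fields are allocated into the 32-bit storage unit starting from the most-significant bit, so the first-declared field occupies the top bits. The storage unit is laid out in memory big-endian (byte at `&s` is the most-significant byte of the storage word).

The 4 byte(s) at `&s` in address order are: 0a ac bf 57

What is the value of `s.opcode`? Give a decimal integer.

5

[0]=0x0a [1]=0xac [2]=0xbf [3]=0x57 (big-endian) → word 0x0aacbf57
err:1 @ bit 31 → (0x0aacbf57>>31)&0x1 = 0x0
prio:2 @ bit 29 → (0x0aacbf57>>29)&0x3 = 0x0
state:15 @ bit 14 → (0x0aacbf57>>14)&0x7fff = 0x2ab2
rsvd:8 @ bit 6 → (0x0aacbf57>>6)&0xff = 0xfd
opcode:4 @ bit 2 → (0x0aacbf57>>2)&0xf = 0x5  ←
bank:2 @ bit 0 → (0x0aacbf57>>0)&0x3 = 0x3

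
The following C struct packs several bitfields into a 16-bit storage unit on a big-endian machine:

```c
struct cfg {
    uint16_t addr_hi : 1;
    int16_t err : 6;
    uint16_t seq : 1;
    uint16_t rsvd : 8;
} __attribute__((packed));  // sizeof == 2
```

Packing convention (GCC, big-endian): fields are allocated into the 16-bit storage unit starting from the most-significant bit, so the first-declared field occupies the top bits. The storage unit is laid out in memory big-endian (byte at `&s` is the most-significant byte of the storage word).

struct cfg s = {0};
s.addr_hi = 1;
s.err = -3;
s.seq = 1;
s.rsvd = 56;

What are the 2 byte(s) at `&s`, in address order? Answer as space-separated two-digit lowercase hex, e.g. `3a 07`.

[15+:1] addr_hi=1 & 0x1 = 0x1; word=0x8000
[9+:6] err=-3 & 0x3f = 0x3d; word=0xfa00
[8+:1] seq=1 & 0x1 = 0x1; word=0xfb00
[0+:8] rsvd=56 & 0xff = 0x38; word=0xfb38
word = 0xfb38 → big-endian bytes:
  [0]=0xfb  [1]=0x38

fb 38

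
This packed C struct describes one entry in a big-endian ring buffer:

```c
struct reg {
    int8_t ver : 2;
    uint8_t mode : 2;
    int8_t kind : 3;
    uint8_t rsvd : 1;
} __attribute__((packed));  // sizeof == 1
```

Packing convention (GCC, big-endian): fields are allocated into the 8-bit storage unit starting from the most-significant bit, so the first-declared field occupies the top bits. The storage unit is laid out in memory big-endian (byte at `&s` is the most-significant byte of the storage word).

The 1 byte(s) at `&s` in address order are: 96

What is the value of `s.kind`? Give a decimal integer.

[0]=0x96 (big-endian) → word 0x96
ver:2 @ bit 6 → (0x96>>6)&0x3 = 0x2
mode:2 @ bit 4 → (0x96>>4)&0x3 = 0x1
kind:3 @ bit 1 → (0x96>>1)&0x7 = 0x3  ←
rsvd:1 @ bit 0 → (0x96>>0)&0x1 = 0x0
kind signed 3b, MSB=0: value = 3

3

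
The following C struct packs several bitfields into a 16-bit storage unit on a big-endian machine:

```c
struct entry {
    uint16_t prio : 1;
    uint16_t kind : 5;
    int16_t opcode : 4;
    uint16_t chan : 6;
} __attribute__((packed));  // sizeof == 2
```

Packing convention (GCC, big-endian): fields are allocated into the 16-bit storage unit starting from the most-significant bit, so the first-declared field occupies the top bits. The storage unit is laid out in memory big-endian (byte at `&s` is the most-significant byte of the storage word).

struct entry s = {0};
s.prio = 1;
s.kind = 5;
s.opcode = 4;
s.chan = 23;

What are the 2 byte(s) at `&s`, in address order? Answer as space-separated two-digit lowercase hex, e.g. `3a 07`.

prio:1 = 1 → 0x1 << 15 → word 0x8000
kind:5 = 5 → 0x5 << 10 → word 0x9400
opcode:4 = 4 → 0x4 << 6 → word 0x9500
chan:6 = 23 → 0x17 << 0 → word 0x9517
word = 0x9517 → big-endian bytes:
  [0]=0x95  [1]=0x17

95 17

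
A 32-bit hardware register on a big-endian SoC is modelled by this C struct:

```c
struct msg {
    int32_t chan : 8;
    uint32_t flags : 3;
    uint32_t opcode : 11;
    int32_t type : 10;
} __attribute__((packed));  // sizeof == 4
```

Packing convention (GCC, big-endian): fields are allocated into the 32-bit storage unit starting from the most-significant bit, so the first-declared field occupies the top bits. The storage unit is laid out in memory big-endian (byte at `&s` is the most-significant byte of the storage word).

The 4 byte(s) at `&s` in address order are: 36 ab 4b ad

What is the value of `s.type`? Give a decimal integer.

[0]=0x36 [1]=0xab [2]=0x4b [3]=0xad (big-endian) → word 0x36ab4bad
chan [24+:8] = (word>>24) & 0xff = 54
flags [21+:3] = (word>>21) & 0x7 = 5
opcode [10+:11] = (word>>10) & 0x7ff = 722
type [0+:10] = (word>>0) & 0x3ff = 941  ←
type signed 10b, MSB=1: 941 - 1024 = -83

-83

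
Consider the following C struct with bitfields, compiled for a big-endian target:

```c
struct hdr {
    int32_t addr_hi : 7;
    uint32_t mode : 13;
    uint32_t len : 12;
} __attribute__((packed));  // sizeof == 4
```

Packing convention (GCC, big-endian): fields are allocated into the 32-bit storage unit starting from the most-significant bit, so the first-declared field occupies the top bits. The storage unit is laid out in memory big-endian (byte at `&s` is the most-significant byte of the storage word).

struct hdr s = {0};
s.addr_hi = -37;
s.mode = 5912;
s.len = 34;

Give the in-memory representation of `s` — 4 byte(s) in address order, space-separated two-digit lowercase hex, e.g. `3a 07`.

b7 71 80 22

addr_hi:7 = -37 → 0x5b << 25 → word 0xb6000000
mode:13 = 5912 → 0x1718 << 12 → word 0xb7718000
len:12 = 34 → 0x22 << 0 → word 0xb7718022
word = 0xb7718022 → big-endian bytes:
  [0]=0xb7  [1]=0x71  [2]=0x80  [3]=0x22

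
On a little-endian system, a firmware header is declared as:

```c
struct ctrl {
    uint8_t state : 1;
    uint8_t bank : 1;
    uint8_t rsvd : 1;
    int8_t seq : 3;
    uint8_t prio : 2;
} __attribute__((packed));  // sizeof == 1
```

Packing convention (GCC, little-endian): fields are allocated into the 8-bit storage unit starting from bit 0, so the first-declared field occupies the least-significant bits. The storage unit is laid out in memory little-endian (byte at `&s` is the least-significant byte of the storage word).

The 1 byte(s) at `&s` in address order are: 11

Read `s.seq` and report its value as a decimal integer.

[0]=0x11 (little-endian) → word 0x11
state [0+:1] = (word>>0) & 0x1 = 1
bank [1+:1] = (word>>1) & 0x1 = 0
rsvd [2+:1] = (word>>2) & 0x1 = 0
seq [3+:3] = (word>>3) & 0x7 = 2  ←
prio [6+:2] = (word>>6) & 0x3 = 0
seq signed 3b, MSB=0: value = 2

2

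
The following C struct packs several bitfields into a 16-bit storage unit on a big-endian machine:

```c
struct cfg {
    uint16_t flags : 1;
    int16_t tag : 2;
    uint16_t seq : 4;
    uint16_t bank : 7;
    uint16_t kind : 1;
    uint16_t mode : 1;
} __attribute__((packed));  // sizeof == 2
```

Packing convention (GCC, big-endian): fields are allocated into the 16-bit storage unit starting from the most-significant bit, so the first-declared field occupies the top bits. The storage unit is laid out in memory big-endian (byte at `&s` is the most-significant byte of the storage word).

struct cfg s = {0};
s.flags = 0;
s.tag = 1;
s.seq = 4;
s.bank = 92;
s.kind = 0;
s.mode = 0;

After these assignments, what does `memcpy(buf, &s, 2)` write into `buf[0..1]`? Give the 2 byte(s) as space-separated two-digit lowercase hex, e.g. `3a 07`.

flags:1 = 0 → 0x0 << 15 → word 0x0000
tag:2 = 1 → 0x1 << 13 → word 0x2000
seq:4 = 4 → 0x4 << 9 → word 0x2800
bank:7 = 92 → 0x5c << 2 → word 0x2970
kind:1 = 0 → 0x0 << 1 → word 0x2970
mode:1 = 0 → 0x0 << 0 → word 0x2970
word = 0x2970 → big-endian bytes:
  [0]=0x29  [1]=0x70

29 70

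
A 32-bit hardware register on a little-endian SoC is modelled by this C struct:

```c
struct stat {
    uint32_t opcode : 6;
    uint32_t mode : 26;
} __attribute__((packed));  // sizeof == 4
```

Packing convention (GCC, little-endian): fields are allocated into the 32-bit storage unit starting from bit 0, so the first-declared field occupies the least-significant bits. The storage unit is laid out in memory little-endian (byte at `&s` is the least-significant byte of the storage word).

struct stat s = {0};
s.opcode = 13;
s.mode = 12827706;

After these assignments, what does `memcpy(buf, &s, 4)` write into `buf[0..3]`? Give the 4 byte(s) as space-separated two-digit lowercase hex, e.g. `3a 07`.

opcode:6 = 13 → 0xd << 0 → word 0x0000000d
mode:26 = 12827706 → 0xc3bc3a << 6 → word 0x30ef0e8d
word = 0x30ef0e8d → little-endian bytes:
  [0]=0x8d  [1]=0x0e  [2]=0xef  [3]=0x30

8d 0e ef 30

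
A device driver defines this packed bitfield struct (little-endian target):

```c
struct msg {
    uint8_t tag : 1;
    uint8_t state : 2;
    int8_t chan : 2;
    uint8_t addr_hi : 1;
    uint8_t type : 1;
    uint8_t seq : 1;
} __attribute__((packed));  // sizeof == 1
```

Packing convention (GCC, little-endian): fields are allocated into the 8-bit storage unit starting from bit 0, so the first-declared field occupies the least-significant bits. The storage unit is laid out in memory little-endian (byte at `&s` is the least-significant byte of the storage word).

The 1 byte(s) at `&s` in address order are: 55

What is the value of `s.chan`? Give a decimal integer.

-2

[0]=0x55 (little-endian) → word 0x55
tag:1 @ bit 0 → (0x55>>0)&0x1 = 0x1
state:2 @ bit 1 → (0x55>>1)&0x3 = 0x2
chan:2 @ bit 3 → (0x55>>3)&0x3 = 0x2  ←
addr_hi:1 @ bit 5 → (0x55>>5)&0x1 = 0x0
type:1 @ bit 6 → (0x55>>6)&0x1 = 0x1
seq:1 @ bit 7 → (0x55>>7)&0x1 = 0x0
chan signed 2b, MSB=1: 2 - 4 = -2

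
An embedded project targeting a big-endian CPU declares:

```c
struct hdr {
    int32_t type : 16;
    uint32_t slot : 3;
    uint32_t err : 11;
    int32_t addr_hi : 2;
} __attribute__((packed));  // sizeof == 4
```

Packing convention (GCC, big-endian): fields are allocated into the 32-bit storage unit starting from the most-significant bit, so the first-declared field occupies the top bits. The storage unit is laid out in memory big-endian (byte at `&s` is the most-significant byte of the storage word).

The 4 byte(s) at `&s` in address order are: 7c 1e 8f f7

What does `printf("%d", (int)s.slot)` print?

4

[0]=0x7c [1]=0x1e [2]=0x8f [3]=0xf7 (big-endian) → word 0x7c1e8ff7
type [16+:16] = (word>>16) & 0xffff = 31774
slot [13+:3] = (word>>13) & 0x7 = 4  ←
err [2+:11] = (word>>2) & 0x7ff = 1021
addr_hi [0+:2] = (word>>0) & 0x3 = 3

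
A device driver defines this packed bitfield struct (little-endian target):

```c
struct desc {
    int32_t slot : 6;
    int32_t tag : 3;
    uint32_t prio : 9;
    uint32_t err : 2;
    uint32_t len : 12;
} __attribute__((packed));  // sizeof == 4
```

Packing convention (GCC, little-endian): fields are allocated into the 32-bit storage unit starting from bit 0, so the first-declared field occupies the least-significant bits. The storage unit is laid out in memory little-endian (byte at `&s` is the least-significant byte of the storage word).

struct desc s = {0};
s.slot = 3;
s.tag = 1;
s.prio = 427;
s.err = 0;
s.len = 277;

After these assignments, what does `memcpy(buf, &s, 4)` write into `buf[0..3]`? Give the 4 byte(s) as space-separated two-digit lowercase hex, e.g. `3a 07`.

[0+:6] slot=3 & 0x3f = 0x3; word=0x00000003
[6+:3] tag=1 & 0x7 = 0x1; word=0x00000043
[9+:9] prio=427 & 0x1ff = 0x1ab; word=0x00035643
[18+:2] err=0 & 0x3 = 0x0; word=0x00035643
[20+:12] len=277 & 0xfff = 0x115; word=0x11535643
word = 0x11535643 → little-endian bytes:
  [0]=0x43  [1]=0x56  [2]=0x53  [3]=0x11

43 56 53 11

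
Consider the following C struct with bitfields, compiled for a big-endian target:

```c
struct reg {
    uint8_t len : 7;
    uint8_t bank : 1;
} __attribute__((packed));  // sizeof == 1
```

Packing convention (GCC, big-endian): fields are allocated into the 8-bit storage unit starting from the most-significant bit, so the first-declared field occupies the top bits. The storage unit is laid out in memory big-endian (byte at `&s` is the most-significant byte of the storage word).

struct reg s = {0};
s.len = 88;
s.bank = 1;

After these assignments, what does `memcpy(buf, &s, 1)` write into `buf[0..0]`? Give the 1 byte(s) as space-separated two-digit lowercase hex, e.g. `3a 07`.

[1+:7] len=88 & 0x7f = 0x58; word=0xb0
[0+:1] bank=1 & 0x1 = 0x1; word=0xb1
word = 0xb1 → big-endian bytes:
  [0]=0xb1

b1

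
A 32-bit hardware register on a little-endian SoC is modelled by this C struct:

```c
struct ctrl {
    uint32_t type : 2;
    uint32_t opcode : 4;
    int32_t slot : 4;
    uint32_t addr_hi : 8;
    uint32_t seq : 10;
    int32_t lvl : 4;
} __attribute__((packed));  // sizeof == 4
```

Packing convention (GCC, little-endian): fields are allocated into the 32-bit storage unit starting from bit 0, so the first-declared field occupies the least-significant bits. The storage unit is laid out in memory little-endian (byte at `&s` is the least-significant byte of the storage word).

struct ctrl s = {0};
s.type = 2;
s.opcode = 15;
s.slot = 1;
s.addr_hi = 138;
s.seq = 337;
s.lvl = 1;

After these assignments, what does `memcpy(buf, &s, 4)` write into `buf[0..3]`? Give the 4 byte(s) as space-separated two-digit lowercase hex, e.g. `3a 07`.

type:2 = 2 → 0x2 << 0 → word 0x00000002
opcode:4 = 15 → 0xf << 2 → word 0x0000003e
slot:4 = 1 → 0x1 << 6 → word 0x0000007e
addr_hi:8 = 138 → 0x8a << 10 → word 0x0002287e
seq:10 = 337 → 0x151 << 18 → word 0x0546287e
lvl:4 = 1 → 0x1 << 28 → word 0x1546287e
word = 0x1546287e → little-endian bytes:
  [0]=0x7e  [1]=0x28  [2]=0x46  [3]=0x15

7e 28 46 15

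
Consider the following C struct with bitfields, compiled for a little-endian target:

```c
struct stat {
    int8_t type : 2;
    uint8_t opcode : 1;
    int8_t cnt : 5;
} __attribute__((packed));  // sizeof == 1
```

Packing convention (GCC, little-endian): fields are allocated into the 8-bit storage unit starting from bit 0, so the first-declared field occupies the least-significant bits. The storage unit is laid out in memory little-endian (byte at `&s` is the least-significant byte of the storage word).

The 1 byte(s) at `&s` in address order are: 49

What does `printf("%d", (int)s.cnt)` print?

[0]=0x49 (little-endian) → word 0x49
type [0+:2] = (word>>0) & 0x3 = 1
opcode [2+:1] = (word>>2) & 0x1 = 0
cnt [3+:5] = (word>>3) & 0x1f = 9  ←
cnt signed 5b, MSB=0: value = 9

9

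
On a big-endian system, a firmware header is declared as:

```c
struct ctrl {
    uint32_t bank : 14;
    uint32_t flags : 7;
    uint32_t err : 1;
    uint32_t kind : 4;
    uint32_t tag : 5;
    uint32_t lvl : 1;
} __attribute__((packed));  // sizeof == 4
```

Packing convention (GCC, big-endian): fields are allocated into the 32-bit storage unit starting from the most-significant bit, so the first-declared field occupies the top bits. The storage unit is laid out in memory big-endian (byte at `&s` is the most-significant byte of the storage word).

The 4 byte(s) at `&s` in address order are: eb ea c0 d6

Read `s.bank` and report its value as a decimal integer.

15098

[0]=0xeb [1]=0xea [2]=0xc0 [3]=0xd6 (big-endian) → word 0xebeac0d6
bank:14 @ bit 18 → (0xebeac0d6>>18)&0x3fff = 0x3afa  ←
flags:7 @ bit 11 → (0xebeac0d6>>11)&0x7f = 0x58
err:1 @ bit 10 → (0xebeac0d6>>10)&0x1 = 0x0
kind:4 @ bit 6 → (0xebeac0d6>>6)&0xf = 0x3
tag:5 @ bit 1 → (0xebeac0d6>>1)&0x1f = 0xb
lvl:1 @ bit 0 → (0xebeac0d6>>0)&0x1 = 0x0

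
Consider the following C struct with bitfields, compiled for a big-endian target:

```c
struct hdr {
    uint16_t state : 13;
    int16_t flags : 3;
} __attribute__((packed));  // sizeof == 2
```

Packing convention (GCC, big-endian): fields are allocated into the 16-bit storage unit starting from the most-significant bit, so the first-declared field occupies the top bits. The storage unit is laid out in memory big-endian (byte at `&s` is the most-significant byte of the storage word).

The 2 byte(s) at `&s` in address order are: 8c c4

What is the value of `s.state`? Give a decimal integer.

4504

[0]=0x8c [1]=0xc4 (big-endian) → word 0x8cc4
state [3+:13] = (word>>3) & 0x1fff = 4504  ←
flags [0+:3] = (word>>0) & 0x7 = 4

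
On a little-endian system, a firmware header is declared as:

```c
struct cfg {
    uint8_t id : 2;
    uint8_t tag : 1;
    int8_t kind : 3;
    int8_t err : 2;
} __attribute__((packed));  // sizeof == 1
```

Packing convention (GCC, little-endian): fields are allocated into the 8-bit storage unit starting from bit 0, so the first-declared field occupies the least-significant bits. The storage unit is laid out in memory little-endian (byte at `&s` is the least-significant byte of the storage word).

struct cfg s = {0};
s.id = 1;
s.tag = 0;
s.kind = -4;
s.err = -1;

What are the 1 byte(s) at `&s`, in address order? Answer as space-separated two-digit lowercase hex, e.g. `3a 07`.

e1

id:2 = 1 → 0x1 << 0 → word 0x01
tag:1 = 0 → 0x0 << 2 → word 0x01
kind:3 = -4 → 0x4 << 3 → word 0x21
err:2 = -1 → 0x3 << 6 → word 0xe1
word = 0xe1 → little-endian bytes:
  [0]=0xe1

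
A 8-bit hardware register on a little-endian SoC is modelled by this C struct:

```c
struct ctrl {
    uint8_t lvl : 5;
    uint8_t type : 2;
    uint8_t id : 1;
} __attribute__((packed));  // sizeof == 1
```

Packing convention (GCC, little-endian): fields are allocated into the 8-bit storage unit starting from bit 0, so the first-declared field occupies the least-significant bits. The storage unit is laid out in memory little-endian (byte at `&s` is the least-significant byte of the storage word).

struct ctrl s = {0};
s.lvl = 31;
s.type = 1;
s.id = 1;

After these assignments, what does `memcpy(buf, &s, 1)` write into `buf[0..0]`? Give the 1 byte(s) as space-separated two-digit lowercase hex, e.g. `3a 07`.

bf

lvl (5b) val=31 bits=0x1f at bit 0: 0x1f
type (2b) val=1 bits=0x1 at bit 5: 0x3f
id (1b) val=1 bits=0x1 at bit 7: 0xbf
word = 0xbf → little-endian bytes:
  [0]=0xbf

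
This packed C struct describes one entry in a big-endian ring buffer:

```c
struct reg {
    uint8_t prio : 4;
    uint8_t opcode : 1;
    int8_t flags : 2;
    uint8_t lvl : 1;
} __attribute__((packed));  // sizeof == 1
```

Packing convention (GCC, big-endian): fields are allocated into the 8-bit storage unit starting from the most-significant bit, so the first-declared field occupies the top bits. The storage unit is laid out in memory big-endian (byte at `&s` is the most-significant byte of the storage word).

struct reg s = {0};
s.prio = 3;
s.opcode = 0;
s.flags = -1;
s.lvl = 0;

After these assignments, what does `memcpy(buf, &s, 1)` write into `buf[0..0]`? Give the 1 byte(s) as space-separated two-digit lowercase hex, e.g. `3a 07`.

[4+:4] prio=3 & 0xf = 0x3; word=0x30
[3+:1] opcode=0 & 0x1 = 0x0; word=0x30
[1+:2] flags=-1 & 0x3 = 0x3; word=0x36
[0+:1] lvl=0 & 0x1 = 0x0; word=0x36
word = 0x36 → big-endian bytes:
  [0]=0x36

36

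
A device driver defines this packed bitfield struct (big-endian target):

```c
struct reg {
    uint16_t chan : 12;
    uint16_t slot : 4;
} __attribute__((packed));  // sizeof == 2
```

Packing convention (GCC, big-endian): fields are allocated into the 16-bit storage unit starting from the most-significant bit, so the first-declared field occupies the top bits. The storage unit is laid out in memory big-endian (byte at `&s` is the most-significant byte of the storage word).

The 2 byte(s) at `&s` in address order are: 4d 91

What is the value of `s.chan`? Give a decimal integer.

1241

[0]=0x4d [1]=0x91 (big-endian) → word 0x4d91
chan [4+:12] = (word>>4) & 0xfff = 1241  ←
slot [0+:4] = (word>>0) & 0xf = 1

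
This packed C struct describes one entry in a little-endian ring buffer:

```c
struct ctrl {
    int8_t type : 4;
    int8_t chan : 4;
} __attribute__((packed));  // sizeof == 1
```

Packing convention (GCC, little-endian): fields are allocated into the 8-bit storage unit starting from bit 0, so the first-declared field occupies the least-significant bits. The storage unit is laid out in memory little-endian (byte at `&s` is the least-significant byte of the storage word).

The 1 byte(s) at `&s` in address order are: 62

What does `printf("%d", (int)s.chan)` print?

[0]=0x62 (little-endian) → word 0x62
type:4 @ bit 0 → (0x62>>0)&0xf = 0x2
chan:4 @ bit 4 → (0x62>>4)&0xf = 0x6  ←
chan signed 4b, MSB=0: value = 6

6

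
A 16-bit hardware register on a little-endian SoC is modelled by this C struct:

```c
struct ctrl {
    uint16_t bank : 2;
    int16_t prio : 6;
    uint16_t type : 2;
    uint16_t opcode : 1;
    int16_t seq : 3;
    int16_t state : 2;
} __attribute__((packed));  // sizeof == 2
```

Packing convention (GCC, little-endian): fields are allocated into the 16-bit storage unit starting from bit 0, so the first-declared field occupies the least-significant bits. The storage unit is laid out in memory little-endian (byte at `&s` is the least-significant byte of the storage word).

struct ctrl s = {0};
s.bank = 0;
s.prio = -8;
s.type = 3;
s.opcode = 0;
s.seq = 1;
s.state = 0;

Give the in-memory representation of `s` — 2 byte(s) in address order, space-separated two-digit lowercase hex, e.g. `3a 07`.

[0+:2] bank=0 & 0x3 = 0x0; word=0x0000
[2+:6] prio=-8 & 0x3f = 0x38; word=0x00e0
[8+:2] type=3 & 0x3 = 0x3; word=0x03e0
[10+:1] opcode=0 & 0x1 = 0x0; word=0x03e0
[11+:3] seq=1 & 0x7 = 0x1; word=0x0be0
[14+:2] state=0 & 0x3 = 0x0; word=0x0be0
word = 0x0be0 → little-endian bytes:
  [0]=0xe0  [1]=0x0b

e0 0b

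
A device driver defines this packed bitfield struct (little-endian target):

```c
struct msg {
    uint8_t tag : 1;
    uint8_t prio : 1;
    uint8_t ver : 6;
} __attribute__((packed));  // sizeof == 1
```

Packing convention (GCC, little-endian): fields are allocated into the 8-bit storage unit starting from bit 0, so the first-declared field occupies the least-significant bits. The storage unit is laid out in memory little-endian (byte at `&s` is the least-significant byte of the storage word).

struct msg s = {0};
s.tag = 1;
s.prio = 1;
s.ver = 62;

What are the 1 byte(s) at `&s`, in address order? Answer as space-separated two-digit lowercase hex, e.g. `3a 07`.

fb

tag (1b) val=1 bits=0x1 at bit 0: 0x01
prio (1b) val=1 bits=0x1 at bit 1: 0x03
ver (6b) val=62 bits=0x3e at bit 2: 0xfb
word = 0xfb → little-endian bytes:
  [0]=0xfb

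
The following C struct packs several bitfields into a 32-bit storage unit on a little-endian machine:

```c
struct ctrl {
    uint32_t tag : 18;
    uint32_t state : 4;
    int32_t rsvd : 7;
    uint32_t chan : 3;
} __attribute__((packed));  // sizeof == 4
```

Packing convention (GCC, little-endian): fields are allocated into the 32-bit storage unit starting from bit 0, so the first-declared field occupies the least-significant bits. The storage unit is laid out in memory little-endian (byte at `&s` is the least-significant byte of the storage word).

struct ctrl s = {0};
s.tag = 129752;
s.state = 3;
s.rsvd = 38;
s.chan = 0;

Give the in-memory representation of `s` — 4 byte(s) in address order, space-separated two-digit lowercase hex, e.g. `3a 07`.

d8 fa 8d 09

tag (18b) val=129752 bits=0x1fad8 at bit 0: 0x0001fad8
state (4b) val=3 bits=0x3 at bit 18: 0x000dfad8
rsvd (7b) val=38 bits=0x26 at bit 22: 0x098dfad8
chan (3b) val=0 bits=0x0 at bit 29: 0x098dfad8
word = 0x098dfad8 → little-endian bytes:
  [0]=0xd8  [1]=0xfa  [2]=0x8d  [3]=0x09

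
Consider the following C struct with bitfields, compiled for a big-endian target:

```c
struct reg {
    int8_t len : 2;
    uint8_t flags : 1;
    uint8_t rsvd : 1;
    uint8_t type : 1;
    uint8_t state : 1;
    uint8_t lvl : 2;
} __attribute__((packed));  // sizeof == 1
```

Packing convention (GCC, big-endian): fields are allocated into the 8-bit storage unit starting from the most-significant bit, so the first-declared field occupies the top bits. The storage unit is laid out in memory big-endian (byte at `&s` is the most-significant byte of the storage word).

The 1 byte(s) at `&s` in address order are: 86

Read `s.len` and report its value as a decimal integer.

-2

[0]=0x86 (big-endian) → word 0x86
len:2 @ bit 6 → (0x86>>6)&0x3 = 0x2  ←
flags:1 @ bit 5 → (0x86>>5)&0x1 = 0x0
rsvd:1 @ bit 4 → (0x86>>4)&0x1 = 0x0
type:1 @ bit 3 → (0x86>>3)&0x1 = 0x0
state:1 @ bit 2 → (0x86>>2)&0x1 = 0x1
lvl:2 @ bit 0 → (0x86>>0)&0x3 = 0x2
len signed 2b, MSB=1: 2 - 4 = -2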